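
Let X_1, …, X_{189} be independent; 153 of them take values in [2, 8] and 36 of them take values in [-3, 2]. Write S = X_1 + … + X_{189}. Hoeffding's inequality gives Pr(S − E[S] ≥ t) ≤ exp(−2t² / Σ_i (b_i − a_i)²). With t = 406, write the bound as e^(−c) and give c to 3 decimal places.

51.447

Σ(b_i − a_i)² = 153·6² + 36·5² = 6408.
c = 2t² / 6408 = 2·406² / 6408 = 51.4469.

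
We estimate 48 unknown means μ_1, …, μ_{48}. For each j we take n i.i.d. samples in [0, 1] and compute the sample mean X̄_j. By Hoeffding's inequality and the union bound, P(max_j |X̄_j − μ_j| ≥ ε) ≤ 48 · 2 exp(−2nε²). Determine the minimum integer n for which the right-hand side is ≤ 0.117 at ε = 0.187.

Need 2·48·exp(−2nε²) ≤ 0.117, i.e. exp(−2nε²) ≤ 0.117/96.
So 2nε² ≥ ln(96/0.117) = 6.709930.
Hence n ≥ 6.709930/(2·0.187²) = 95.941.
The smallest integer n is 96.

96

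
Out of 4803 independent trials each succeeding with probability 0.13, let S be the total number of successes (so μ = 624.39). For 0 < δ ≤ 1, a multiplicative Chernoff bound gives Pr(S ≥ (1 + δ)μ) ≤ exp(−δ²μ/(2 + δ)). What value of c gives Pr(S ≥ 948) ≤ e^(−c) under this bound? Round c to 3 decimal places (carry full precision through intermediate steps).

66.601

Write 948 = (1 + δ)μ, so δ = 948/624.39 − 1 = 0.5182818…
Then the exponent is δ²μ/(2 + δ) = (948 − μ)² / (μ·(2 + δ)) = 66.601436.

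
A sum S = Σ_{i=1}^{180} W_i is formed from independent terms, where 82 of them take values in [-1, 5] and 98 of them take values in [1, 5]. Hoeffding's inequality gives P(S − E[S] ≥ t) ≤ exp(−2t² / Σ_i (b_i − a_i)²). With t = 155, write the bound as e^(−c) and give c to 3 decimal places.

10.631

Σ(b_i − a_i)² = 82·6² + 98·4² = 4520.
c = 2t² / 4520 = 2·155² / 4520 = 10.6305.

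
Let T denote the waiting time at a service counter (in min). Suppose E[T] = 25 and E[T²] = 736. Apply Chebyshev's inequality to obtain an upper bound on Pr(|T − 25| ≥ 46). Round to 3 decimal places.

0.052

Var(T) = E[T²] − (E[T])² = 736 − 625 = 111.
Chebyshev's inequality: Pr(|T − μ| ≥ t) ≤ Var(T)/t² = 111/2116 = 0.0525.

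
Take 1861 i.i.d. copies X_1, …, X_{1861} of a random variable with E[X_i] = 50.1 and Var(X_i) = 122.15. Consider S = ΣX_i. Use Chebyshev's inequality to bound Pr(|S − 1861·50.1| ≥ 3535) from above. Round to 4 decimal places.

0.0182

Var(S) = n·Var(X_i) = 1861·122.15 = 227321.15.
Chebyshev: Pr(|S − 1861·50.1| ≥ 3535) ≤ Var(S)/3535² = 227321.15/12496225 = 0.0182.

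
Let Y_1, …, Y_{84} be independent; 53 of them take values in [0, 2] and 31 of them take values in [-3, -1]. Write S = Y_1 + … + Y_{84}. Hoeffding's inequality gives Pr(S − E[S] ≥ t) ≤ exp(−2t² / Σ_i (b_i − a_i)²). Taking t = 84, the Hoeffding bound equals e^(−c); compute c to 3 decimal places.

42.000

Σ(b_i − a_i)² = 53·2² + 31·2² = 336.
c = 2t² / 336 = 2·84² / 336 = 42.0000.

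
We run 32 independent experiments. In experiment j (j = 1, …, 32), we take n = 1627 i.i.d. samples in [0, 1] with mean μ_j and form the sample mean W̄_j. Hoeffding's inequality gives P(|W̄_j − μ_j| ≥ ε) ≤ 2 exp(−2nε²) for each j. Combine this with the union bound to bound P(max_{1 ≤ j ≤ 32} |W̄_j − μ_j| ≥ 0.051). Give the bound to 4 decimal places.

0.0135

Per-experiment Hoeffding bound: 2·exp(−2·1627·0.051²) = 2·exp(−8.46365) = 0.000422.
Union bound over 32 events: 32·0.000422 = 0.01350.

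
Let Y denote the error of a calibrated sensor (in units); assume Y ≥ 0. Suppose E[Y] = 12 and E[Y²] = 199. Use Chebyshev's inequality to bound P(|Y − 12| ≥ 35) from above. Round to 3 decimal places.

Var(Y) = E[Y²] − (E[Y])² = 199 − 144 = 55.
Chebyshev's inequality: P(|Y − μ| ≥ t) ≤ Var(Y)/t² = 55/1225 = 0.0449.

0.045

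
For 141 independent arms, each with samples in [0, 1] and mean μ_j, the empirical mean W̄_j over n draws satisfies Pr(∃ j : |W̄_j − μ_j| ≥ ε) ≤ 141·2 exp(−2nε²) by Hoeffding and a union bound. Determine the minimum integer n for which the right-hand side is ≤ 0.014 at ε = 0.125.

318

Need 2·141·exp(−2nε²) ≤ 0.014, i.e. exp(−2nε²) ≤ 0.014/282.
So 2nε² ≥ ln(282/0.014) = 9.910605.
Hence n ≥ 9.910605/(2·0.125²) = 317.139.
The smallest integer n is 318.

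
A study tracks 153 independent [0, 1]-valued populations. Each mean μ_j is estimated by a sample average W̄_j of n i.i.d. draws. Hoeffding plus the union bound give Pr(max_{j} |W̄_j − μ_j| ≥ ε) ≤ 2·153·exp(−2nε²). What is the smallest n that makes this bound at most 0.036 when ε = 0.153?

194

Need 2·153·exp(−2nε²) ≤ 0.036, i.e. exp(−2nε²) ≤ 0.036/306.
So 2nε² ≥ ln(306/0.036) = 9.047821.
Hence n ≥ 9.047821/(2·0.153²) = 193.255.
The smallest integer n is 194.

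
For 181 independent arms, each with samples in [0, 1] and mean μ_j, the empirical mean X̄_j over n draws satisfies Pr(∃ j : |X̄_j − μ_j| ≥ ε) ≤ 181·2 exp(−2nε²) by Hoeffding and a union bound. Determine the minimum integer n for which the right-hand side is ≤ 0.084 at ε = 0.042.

2373

Need 2·181·exp(−2nε²) ≤ 0.084, i.e. exp(−2nε²) ≤ 0.084/362.
So 2nε² ≥ ln(362/0.084) = 8.368583.
Hence n ≥ 8.368583/(2·0.042²) = 2372.047.
The smallest integer n is 2373.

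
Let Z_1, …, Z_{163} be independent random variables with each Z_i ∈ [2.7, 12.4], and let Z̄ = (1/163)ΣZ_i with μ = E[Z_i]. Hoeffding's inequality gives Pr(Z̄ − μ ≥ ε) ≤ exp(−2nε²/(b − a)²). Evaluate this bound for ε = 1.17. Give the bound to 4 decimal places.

0.0087

Exponent: 2nε²/(b − a)² = 2·163·1.17² / 9.7² = 4.74292.
Bound = exp(−4.74292) = 0.00871.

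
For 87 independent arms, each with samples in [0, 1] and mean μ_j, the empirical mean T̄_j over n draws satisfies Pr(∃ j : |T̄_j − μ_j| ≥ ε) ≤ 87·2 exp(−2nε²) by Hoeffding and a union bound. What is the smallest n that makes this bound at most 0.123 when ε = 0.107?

Need 2·87·exp(−2nε²) ≤ 0.123, i.e. exp(−2nε²) ≤ 0.123/174.
So 2nε² ≥ ln(174/0.123) = 7.254626.
Hence n ≥ 7.254626/(2·0.107²) = 316.824.
The smallest integer n is 317.

317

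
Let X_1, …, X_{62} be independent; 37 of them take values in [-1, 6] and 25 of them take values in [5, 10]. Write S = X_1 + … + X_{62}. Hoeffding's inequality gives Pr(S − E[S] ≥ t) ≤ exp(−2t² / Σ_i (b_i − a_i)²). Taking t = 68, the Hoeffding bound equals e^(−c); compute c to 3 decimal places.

Σ(b_i − a_i)² = 37·7² + 25·5² = 2438.
c = 2t² / 2438 = 2·68² / 2438 = 3.7933.

3.793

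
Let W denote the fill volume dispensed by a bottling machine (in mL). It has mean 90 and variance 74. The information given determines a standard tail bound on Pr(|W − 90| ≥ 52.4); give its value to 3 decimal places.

0.027

Mean and variance are known, so Chebyshev's inequality applies.
Chebyshev: Pr(|W − μ| ≥ t) ≤ Var(W)/t².
Bound = 74 / 2745.76 = 0.0270.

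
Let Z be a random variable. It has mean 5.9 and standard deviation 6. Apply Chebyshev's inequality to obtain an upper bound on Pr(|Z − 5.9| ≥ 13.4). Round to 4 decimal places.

Chebyshev: Pr(|Z − μ| ≥ t) ≤ Var(Z)/t².
Var(Z) = σ² = 6² = 36.
Bound = 36 / 179.56 = 0.2005.

0.2005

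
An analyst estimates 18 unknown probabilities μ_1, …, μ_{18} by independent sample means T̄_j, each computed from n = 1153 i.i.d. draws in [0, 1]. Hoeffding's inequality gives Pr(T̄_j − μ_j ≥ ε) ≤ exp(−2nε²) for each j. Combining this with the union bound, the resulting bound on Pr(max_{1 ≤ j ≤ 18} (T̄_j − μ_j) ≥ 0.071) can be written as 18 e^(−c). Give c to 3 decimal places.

11.625

Union bound over the 18 events: Pr(max_{1 ≤ j ≤ 18} (T̄_j − μ_j) ≥ 0.071) ≤ 18·exp(−2nε²) = 18 exp(−2·1153·0.071²).
So c = 2·1153·0.071² = 11.6245.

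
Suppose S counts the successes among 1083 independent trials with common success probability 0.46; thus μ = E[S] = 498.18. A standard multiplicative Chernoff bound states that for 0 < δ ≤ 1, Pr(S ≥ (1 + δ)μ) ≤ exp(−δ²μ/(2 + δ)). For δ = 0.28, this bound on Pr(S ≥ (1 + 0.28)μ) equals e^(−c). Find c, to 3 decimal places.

17.130

c = δ²μ/(2 + δ) = 0.28²·498.18/(2 + 0.28) = 17.1304.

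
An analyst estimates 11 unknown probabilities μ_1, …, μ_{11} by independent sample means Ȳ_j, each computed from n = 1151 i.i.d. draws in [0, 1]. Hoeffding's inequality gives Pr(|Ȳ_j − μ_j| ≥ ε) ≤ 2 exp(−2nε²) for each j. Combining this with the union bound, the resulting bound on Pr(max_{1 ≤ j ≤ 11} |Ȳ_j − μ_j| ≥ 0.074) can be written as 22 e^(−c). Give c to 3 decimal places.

Union bound over the 11 events: Pr(max_{1 ≤ j ≤ 11} |Ȳ_j − μ_j| ≥ 0.074) ≤ 11·2·exp(−2nε²) = 22 exp(−2·1151·0.074²).
So c = 2·1151·0.074² = 12.6058.

12.606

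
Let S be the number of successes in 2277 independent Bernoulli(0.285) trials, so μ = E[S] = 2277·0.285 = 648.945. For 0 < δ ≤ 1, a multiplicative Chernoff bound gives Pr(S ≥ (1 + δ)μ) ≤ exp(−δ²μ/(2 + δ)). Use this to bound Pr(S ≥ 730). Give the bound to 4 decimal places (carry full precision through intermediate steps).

0.0085

Write 730 = (1 + δ)μ, so δ = 730/648.945 − 1 = 0.1249027…
Then the exponent is δ²μ/(2 + δ) = (730 − μ)² / (μ·(2 + δ)) = 4.764449.
Bound = exp(−4.764449) = 0.00853.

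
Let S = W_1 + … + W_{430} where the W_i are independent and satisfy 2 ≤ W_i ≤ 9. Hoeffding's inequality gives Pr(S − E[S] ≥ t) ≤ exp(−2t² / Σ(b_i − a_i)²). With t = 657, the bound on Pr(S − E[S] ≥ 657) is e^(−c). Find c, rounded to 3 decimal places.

Σ(b_i − a_i)² = 430·(7)² = 21070.
c = 2t²/21070 = 2·657²/21070 = 40.9729.

40.973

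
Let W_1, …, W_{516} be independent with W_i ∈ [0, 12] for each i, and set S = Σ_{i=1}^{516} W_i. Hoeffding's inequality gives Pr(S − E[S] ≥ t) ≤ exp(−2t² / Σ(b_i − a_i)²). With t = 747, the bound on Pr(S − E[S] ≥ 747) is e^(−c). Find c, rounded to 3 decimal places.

15.020

Σ(b_i − a_i)² = 516·(12)² = 74304.
c = 2t²/74304 = 2·747²/74304 = 15.0196.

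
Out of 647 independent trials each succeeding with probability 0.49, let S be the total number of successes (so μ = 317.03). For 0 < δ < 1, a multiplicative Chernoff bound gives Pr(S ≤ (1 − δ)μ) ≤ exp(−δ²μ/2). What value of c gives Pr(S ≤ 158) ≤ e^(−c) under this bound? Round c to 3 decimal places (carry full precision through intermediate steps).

39.887

Write 158 = (1 − δ)μ, so δ = 1 − 158/317.03 = 0.5016245…
Then the exponent is δ²μ/2 = (μ − 158)²/(2μ) = 39.886668.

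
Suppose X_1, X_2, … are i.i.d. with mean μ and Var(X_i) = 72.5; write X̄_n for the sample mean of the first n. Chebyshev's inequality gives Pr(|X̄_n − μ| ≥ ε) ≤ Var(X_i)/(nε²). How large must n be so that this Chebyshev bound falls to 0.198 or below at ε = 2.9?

Require 72.5/(n·2.9²) ≤ 0.198, i.e. n ≥ 72.5/(0.198·2.9²) = 43.539.
The smallest integer n is 44.

44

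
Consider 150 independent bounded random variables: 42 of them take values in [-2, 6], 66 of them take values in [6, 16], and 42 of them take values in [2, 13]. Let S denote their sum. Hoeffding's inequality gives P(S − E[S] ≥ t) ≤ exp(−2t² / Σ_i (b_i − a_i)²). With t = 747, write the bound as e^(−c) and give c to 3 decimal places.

Σ(b_i − a_i)² = 42·8² + 66·10² + 42·11² = 14370.
c = 2t² / 14370 = 2·747² / 14370 = 77.6630.

77.663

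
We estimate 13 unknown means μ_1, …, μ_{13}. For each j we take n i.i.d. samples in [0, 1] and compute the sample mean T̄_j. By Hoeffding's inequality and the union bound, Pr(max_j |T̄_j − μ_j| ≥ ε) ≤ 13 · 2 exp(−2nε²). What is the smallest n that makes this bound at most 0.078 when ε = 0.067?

Need 2·13·exp(−2nε²) ≤ 0.078, i.e. exp(−2nε²) ≤ 0.078/26.
So 2nε² ≥ ln(26/0.078) = 5.809143.
Hence n ≥ 5.809143/(2·0.067²) = 647.042.
The smallest integer n is 648.

648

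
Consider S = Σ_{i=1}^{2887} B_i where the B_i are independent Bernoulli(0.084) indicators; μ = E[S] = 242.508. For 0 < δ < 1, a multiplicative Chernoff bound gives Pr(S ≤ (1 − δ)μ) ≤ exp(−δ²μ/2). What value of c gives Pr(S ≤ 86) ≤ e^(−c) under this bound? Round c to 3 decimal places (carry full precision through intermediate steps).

Write 86 = (1 − δ)μ, so δ = 1 − 86/242.508 = 0.6453725…
Then the exponent is δ²μ/2 = (μ − 86)²/(2μ) = 50.502981.

50.503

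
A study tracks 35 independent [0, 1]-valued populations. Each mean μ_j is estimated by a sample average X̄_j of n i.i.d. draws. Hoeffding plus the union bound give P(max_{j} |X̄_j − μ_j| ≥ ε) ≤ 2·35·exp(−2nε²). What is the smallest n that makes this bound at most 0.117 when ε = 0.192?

87

Need 2·35·exp(−2nε²) ≤ 0.117, i.e. exp(−2nε²) ≤ 0.117/70.
So 2nε² ≥ ln(70/0.117) = 6.394077.
Hence n ≥ 6.394077/(2·0.192²) = 86.725.
The smallest integer n is 87.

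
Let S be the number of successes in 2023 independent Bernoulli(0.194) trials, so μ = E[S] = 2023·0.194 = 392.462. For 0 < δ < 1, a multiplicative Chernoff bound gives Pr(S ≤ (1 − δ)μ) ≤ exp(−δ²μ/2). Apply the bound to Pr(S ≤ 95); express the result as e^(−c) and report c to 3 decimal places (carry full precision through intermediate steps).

Write 95 = (1 − δ)μ, so δ = 1 − 95/392.462 = 0.7579383…
Then the exponent is δ²μ/2 = (μ − 95)²/(2μ) = 112.728928.

112.729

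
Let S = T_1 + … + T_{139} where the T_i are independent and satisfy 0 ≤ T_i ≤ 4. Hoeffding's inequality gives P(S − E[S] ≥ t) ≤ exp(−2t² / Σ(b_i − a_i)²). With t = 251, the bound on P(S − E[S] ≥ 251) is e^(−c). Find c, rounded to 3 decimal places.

Σ(b_i − a_i)² = 139·(4)² = 2224.
c = 2t²/2224 = 2·251²/2224 = 56.6556.

56.656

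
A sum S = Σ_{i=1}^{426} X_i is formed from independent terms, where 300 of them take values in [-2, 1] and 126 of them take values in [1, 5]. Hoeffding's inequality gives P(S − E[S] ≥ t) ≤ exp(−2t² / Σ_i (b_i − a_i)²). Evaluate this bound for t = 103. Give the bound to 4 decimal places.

Σ(b_i − a_i)² = 300·3² + 126·4² = 4716.
Exponent = 2·103² / 4716 = 4.49915.
Bound = exp(−4.49915) = 0.01112.

0.0111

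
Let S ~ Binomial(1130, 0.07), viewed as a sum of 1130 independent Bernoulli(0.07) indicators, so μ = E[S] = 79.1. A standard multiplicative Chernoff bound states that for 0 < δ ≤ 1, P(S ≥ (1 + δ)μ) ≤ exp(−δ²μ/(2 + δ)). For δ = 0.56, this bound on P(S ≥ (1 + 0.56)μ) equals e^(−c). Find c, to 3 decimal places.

c = δ²μ/(2 + δ) = 0.56²·79.1/(2 + 0.56) = 9.6898.

9.690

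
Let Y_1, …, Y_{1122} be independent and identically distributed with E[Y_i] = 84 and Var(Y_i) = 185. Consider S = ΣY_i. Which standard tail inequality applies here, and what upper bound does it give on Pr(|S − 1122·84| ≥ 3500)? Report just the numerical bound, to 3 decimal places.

0.017

With mean and variance of each term known, Chebyshev's inequality bounds the deviation of the sum (or sample mean).
Var(S) = n·Var(Y_i) = 1122·185 = 207570.
Chebyshev: Pr(|S − 1122·84| ≥ 3500) ≤ Var(S)/3500² = 207570/12250000 = 0.0169.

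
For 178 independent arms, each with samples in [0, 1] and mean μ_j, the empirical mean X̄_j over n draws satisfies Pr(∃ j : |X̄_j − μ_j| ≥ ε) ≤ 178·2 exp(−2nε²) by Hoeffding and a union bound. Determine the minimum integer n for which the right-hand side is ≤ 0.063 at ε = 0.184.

Need 2·178·exp(−2nε²) ≤ 0.063, i.e. exp(−2nε²) ≤ 0.063/356.
So 2nε² ≥ ln(356/0.063) = 8.639551.
Hence n ≥ 8.639551/(2·0.184²) = 127.593.
The smallest integer n is 128.

128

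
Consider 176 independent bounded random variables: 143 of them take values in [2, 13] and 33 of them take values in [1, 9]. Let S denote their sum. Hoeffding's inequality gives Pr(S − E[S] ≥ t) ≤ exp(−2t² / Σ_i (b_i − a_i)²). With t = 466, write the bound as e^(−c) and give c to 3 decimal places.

22.370

Σ(b_i − a_i)² = 143·11² + 33·8² = 19415.
c = 2t² / 19415 = 2·466² / 19415 = 22.3699.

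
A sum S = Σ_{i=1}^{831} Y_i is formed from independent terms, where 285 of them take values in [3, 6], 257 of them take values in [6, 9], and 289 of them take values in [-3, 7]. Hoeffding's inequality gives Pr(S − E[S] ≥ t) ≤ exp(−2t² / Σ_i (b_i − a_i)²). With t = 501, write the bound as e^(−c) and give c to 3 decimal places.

Σ(b_i − a_i)² = 285·3² + 257·3² + 289·10² = 33778.
c = 2t² / 33778 = 2·501² / 33778 = 14.8618.

14.862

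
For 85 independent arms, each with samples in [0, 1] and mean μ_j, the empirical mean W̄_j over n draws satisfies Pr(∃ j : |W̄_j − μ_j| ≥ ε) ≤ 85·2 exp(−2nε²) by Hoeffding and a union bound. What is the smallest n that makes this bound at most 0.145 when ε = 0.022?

7301

Need 2·85·exp(−2nε²) ≤ 0.145, i.e. exp(−2nε²) ≤ 0.145/170.
So 2nε² ≥ ln(170/0.145) = 7.066820.
Hence n ≥ 7.066820/(2·0.022²) = 7300.434.
The smallest integer n is 7301.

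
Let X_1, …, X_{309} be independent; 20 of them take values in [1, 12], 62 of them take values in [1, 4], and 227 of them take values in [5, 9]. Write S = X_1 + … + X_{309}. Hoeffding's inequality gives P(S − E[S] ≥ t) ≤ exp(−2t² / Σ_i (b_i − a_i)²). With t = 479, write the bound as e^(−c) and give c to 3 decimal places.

Σ(b_i − a_i)² = 20·11² + 62·3² + 227·4² = 6610.
c = 2t² / 6610 = 2·479² / 6610 = 69.4224.

69.422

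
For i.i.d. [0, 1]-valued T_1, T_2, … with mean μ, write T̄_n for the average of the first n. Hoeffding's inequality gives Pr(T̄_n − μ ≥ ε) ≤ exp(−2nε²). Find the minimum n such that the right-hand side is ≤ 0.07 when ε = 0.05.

Require exp(−2nε²) ≤ 0.07, i.e. 2nε² ≥ ln(1/0.07) = 2.659260.
So n ≥ 2.659260 / (2·0.05²) = 531.852.
The smallest integer n is 532.

532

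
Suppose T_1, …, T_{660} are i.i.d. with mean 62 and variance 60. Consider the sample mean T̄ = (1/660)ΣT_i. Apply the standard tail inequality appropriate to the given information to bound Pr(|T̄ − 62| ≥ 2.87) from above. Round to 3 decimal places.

With mean and variance of each term known, Chebyshev's inequality bounds the deviation of the sum (or sample mean).
Var(T̄) = Var(T_i)/n = 60/660 = 0.090909.
Chebyshev: Pr(|T̄ − 62| ≥ 2.87) ≤ Var(T̄)/(2.87)² = 60/(660·2.87²) = 0.0110.

0.011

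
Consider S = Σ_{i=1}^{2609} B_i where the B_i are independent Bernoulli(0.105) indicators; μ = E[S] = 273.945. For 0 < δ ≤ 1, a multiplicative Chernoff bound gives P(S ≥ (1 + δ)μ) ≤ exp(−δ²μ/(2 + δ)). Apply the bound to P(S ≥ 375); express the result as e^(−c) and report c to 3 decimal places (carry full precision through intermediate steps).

15.736

Write 375 = (1 + δ)μ, so δ = 375/273.945 − 1 = 0.3688879…
Then the exponent is δ²μ/(2 + δ) = (375 − μ)² / (μ·(2 + δ)) = 15.736485.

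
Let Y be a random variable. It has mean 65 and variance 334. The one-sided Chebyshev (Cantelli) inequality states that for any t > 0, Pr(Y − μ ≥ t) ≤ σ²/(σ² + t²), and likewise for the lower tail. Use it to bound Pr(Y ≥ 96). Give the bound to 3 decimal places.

0.258

Here σ² = 334 and t = 31, so σ² + t² = 1295.
Cantelli's bound: 334/1295 = 0.2579.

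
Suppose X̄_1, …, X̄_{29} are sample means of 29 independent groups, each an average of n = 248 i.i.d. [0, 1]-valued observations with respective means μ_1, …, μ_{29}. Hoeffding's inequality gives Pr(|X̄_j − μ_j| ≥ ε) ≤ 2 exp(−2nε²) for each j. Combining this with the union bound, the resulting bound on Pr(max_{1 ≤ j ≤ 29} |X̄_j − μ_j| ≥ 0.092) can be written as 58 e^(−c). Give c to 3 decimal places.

4.198

Union bound over the 29 events: Pr(max_{1 ≤ j ≤ 29} |X̄_j − μ_j| ≥ 0.092) ≤ 29·2·exp(−2nε²) = 58 exp(−2·248·0.092²).
So c = 2·248·0.092² = 4.1981.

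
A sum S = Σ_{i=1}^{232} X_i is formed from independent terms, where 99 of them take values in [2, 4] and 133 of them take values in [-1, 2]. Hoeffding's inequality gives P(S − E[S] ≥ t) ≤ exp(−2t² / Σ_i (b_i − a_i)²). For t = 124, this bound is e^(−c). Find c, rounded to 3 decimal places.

19.304

Σ(b_i − a_i)² = 99·2² + 133·3² = 1593.
c = 2t² / 1593 = 2·124² / 1593 = 19.3045.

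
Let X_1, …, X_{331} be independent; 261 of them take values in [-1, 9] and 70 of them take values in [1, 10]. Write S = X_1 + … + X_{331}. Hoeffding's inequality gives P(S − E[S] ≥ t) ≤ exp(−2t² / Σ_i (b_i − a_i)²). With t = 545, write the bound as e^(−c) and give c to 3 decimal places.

18.698

Σ(b_i − a_i)² = 261·10² + 70·9² = 31770.
c = 2t² / 31770 = 2·545² / 31770 = 18.6985.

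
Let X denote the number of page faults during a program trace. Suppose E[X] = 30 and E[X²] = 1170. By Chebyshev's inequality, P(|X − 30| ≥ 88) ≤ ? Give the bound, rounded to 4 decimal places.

0.0349

Var(X) = E[X²] − (E[X])² = 1170 − 900 = 270.
Chebyshev's inequality: P(|X − μ| ≥ t) ≤ Var(X)/t² = 270/7744 = 0.0349.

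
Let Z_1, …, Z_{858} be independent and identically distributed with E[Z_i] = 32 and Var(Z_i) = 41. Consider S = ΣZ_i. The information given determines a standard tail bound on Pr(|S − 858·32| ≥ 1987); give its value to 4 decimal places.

With mean and variance of each term known, Chebyshev's inequality bounds the deviation of the sum (or sample mean).
Var(S) = n·Var(Z_i) = 858·41 = 35178.
Chebyshev: Pr(|S − 858·32| ≥ 1987) ≤ Var(S)/1987² = 35178/3948169 = 0.0089.

0.0089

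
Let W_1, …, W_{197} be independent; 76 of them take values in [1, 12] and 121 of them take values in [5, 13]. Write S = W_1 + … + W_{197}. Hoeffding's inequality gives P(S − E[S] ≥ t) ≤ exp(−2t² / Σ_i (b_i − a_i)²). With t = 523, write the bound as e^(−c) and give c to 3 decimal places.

32.294

Σ(b_i − a_i)² = 76·11² + 121·8² = 16940.
c = 2t² / 16940 = 2·523² / 16940 = 32.2939.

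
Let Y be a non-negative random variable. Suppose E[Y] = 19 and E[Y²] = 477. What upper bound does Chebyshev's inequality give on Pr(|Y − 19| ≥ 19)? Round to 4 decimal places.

0.3213

Var(Y) = E[Y²] − (E[Y])² = 477 − 361 = 116.
Chebyshev's inequality: Pr(|Y − μ| ≥ t) ≤ Var(Y)/t² = 116/361 = 0.3213.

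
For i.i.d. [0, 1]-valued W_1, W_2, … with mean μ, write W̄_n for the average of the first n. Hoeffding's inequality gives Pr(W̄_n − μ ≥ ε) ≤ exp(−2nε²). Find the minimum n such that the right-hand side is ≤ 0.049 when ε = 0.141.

76

Require exp(−2nε²) ≤ 0.049, i.e. 2nε² ≥ ln(1/0.049) = 3.015935.
So n ≥ 3.015935 / (2·0.141²) = 75.850.
The smallest integer n is 76.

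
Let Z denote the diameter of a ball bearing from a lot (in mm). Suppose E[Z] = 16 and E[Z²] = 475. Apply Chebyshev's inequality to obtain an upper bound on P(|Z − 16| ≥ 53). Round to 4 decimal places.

Var(Z) = E[Z²] − (E[Z])² = 475 − 256 = 219.
Chebyshev's inequality: P(|Z − μ| ≥ t) ≤ Var(Z)/t² = 219/2809 = 0.0780.

0.0780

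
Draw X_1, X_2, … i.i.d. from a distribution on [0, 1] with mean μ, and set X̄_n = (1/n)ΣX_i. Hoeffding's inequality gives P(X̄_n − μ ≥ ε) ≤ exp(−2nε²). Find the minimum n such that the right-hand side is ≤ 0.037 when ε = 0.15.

74

Require exp(−2nε²) ≤ 0.037, i.e. 2nε² ≥ ln(1/0.037) = 3.296837.
So n ≥ 3.296837 / (2·0.15²) = 73.263.
The smallest integer n is 74.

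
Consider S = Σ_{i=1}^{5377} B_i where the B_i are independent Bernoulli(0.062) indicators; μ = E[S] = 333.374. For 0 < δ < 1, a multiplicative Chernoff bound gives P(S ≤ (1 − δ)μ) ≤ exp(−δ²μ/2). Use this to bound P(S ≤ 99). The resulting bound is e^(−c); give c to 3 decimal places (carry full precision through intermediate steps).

82.387

Write 99 = (1 − δ)μ, so δ = 1 − 99/333.374 = 0.7030362…
Then the exponent is δ²μ/2 = (μ − 99)²/(2μ) = 82.386707.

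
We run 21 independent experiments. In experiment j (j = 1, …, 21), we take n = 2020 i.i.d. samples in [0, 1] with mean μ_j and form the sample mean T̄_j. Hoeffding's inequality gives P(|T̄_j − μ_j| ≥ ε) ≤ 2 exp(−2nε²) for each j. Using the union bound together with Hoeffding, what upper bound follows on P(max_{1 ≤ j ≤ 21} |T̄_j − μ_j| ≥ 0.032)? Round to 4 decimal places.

Per-experiment Hoeffding bound: 2·exp(−2·2020·0.032²) = 2·exp(−4.13696) = 0.031943.
Union bound over 21 events: 21·0.031943 = 0.67080.

0.6708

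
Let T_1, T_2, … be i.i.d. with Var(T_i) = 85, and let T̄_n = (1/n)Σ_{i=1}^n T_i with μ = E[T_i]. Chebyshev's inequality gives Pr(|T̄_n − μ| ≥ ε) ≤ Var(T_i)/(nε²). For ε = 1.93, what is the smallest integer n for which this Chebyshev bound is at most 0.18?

Require 85/(n·1.93²) ≤ 0.18, i.e. n ≥ 85/(0.18·1.93²) = 126.774.
The smallest integer n is 127.

127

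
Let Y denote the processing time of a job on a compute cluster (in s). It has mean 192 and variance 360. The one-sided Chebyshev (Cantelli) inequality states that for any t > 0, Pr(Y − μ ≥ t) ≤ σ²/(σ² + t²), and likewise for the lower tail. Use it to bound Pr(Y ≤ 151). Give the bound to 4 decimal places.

Here σ² = 360 and t = 41, so σ² + t² = 2041.
Cantelli's bound: 360/2041 = 0.1764.

0.1764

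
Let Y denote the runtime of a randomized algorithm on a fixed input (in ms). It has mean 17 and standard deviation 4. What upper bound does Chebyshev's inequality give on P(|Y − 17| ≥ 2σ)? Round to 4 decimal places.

Chebyshev: P(|Y − μ| ≥ t) ≤ Var(Y)/t².
Var(Y) = σ² = 4² = 16.
t = 2·4 = 8.
Bound = 16 / 64 = 0.2500.

0.2500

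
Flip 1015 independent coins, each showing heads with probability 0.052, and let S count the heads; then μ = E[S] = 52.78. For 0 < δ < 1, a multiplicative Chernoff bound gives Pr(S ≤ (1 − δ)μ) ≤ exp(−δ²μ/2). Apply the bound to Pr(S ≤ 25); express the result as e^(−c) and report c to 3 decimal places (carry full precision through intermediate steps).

Write 25 = (1 − δ)μ, so δ = 1 − 25/52.78 = 0.5263357…
Then the exponent is δ²μ/2 = (μ − 25)²/(2μ) = 7.310803.

7.311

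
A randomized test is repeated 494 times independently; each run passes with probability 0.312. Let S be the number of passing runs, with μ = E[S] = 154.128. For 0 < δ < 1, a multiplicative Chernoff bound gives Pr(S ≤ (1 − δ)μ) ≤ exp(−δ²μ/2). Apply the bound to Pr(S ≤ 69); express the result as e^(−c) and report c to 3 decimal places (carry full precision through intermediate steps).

Write 69 = (1 − δ)μ, so δ = 1 − 69/154.128 = 0.5523201…
Then the exponent is δ²μ/2 = (μ − 69)²/(2μ) = 23.508955.

23.509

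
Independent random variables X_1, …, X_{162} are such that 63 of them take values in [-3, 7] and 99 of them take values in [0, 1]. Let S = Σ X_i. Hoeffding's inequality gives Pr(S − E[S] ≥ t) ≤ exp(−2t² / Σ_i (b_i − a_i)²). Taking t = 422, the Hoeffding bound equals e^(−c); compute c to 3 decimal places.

55.660

Σ(b_i − a_i)² = 63·10² + 99·1² = 6399.
c = 2t² / 6399 = 2·422² / 6399 = 55.6599.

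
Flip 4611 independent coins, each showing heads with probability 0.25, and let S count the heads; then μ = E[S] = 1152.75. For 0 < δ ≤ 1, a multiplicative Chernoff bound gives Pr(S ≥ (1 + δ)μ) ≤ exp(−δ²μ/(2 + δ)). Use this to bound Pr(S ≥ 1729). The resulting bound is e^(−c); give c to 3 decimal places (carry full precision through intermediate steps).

115.230

Write 1729 = (1 + δ)μ, so δ = 1729/1152.75 − 1 = 0.4998916…
Then the exponent is δ²μ/(2 + δ) = (1729 − μ)² / (μ·(2 + δ)) = 115.230003.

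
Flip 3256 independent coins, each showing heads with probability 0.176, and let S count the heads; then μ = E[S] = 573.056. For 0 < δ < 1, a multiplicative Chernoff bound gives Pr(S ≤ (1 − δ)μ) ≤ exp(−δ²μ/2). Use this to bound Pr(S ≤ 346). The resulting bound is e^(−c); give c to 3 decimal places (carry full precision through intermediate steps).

Write 346 = (1 − δ)μ, so δ = 1 − 346/573.056 = 0.3962196…
Then the exponent is δ²μ/2 = (μ − 346)²/(2μ) = 44.982015.

44.982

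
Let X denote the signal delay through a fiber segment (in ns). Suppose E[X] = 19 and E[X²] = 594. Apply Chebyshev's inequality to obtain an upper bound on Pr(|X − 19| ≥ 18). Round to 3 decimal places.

0.719

Var(X) = E[X²] − (E[X])² = 594 − 361 = 233.
Chebyshev's inequality: Pr(|X − μ| ≥ t) ≤ Var(X)/t² = 233/324 = 0.7191.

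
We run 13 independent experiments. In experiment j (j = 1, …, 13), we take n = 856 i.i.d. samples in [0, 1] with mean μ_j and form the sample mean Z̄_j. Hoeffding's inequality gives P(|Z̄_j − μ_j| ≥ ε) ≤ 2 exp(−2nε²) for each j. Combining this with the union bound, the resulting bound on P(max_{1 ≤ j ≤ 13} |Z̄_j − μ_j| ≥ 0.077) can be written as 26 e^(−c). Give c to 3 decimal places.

10.150

Union bound over the 13 events: P(max_{1 ≤ j ≤ 13} |Z̄_j − μ_j| ≥ 0.077) ≤ 13·2·exp(−2nε²) = 26 exp(−2·856·0.077²).
So c = 2·856·0.077² = 10.1504.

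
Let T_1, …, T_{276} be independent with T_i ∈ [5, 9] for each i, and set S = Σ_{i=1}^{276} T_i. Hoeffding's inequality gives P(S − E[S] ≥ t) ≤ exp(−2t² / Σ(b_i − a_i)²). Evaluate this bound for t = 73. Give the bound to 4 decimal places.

Σ(b_i − a_i)² = 276·(4)² = 4416.
Exponent = 2·73²/4416 = 2.4135.
Bound = exp(−2.4135) = 0.08950.

0.0895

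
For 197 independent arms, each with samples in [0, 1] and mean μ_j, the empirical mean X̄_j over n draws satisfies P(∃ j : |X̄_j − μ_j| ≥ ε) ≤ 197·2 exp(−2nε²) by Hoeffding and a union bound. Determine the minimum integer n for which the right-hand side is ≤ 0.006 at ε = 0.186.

161

Need 2·197·exp(−2nε²) ≤ 0.006, i.e. exp(−2nε²) ≤ 0.006/394.
So 2nε² ≥ ln(394/0.006) = 11.092347.
Hence n ≥ 11.092347/(2·0.186²) = 160.313.
The smallest integer n is 161.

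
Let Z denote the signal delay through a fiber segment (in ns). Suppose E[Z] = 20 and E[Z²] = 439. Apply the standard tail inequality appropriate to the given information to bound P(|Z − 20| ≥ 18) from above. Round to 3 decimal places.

The first two moments determine the variance, so Chebyshev's inequality is the sharpest standard bound available.
Var(Z) = E[Z²] − (E[Z])² = 439 − 400 = 39.
Chebyshev's inequality: P(|Z − μ| ≥ t) ≤ Var(Z)/t² = 39/324 = 0.1204.

0.120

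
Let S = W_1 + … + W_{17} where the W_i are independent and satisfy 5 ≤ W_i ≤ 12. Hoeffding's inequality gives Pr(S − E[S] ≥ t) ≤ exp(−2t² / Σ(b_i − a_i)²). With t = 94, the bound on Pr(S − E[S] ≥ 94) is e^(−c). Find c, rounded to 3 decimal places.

Σ(b_i − a_i)² = 17·(7)² = 833.
c = 2t²/833 = 2·94²/833 = 21.2149.

21.215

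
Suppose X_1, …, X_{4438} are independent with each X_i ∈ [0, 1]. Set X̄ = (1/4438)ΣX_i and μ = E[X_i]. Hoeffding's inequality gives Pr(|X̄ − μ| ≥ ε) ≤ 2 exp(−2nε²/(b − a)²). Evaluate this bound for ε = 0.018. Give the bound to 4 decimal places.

0.1127

Exponent: 2nε²/(b − a)² = 2·4438·0.018² / 1² = 2.87582.
Bound = 2·exp(−2.87582) = 0.11274.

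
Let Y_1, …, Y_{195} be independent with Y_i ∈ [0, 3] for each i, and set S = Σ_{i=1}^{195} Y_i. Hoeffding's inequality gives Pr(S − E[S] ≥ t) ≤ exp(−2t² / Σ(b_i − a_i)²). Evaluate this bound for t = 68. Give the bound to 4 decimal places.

0.0051

Σ(b_i − a_i)² = 195·(3)² = 1755.
Exponent = 2·68²/1755 = 5.2695.
Bound = exp(−5.2695) = 0.00515.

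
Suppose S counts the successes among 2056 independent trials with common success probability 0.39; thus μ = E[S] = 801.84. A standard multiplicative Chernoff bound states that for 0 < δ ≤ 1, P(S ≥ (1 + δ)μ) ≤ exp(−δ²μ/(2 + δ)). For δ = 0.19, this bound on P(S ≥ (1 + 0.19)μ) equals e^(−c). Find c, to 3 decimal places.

13.218

c = δ²μ/(2 + δ) = 0.19²·801.84/(2 + 0.19) = 13.2175.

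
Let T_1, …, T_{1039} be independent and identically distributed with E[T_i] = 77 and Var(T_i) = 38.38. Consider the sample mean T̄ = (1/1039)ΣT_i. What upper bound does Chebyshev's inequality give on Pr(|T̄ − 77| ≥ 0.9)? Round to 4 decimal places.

0.0456

Var(T̄) = Var(T_i)/n = 38.38/1039 = 0.036939.
Chebyshev: Pr(|T̄ − 77| ≥ 0.9) ≤ Var(T̄)/(0.9)² = 38.38/(1039·0.9²) = 0.0456.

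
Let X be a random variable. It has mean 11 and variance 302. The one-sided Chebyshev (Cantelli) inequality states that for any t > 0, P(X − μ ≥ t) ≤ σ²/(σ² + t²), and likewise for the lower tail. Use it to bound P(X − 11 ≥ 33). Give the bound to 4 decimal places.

Here σ² = 302 and t = 33, so σ² + t² = 1391.
Cantelli's bound: 302/1391 = 0.2171.

0.2171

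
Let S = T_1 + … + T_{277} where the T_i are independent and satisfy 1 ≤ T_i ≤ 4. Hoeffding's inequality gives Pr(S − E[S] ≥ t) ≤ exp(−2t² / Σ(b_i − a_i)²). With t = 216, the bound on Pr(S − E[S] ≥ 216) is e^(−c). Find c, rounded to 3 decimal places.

37.430

Σ(b_i − a_i)² = 277·(3)² = 2493.
c = 2t²/2493 = 2·216²/2493 = 37.4296.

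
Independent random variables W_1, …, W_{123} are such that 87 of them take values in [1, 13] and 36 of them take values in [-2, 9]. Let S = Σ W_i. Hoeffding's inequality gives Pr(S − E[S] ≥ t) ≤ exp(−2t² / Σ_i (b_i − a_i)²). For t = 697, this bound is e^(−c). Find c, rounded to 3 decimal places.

57.547

Σ(b_i − a_i)² = 87·12² + 36·11² = 16884.
c = 2t² / 16884 = 2·697² / 16884 = 57.5467.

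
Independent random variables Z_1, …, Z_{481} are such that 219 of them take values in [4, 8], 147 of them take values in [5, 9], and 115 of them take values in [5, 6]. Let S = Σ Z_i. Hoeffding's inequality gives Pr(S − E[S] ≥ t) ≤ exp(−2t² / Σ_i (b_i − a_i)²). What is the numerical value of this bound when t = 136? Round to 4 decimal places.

Σ(b_i − a_i)² = 219·4² + 147·4² + 115·1² = 5971.
Exponent = 2·136² / 5971 = 6.19528.
Bound = exp(−6.19528) = 0.00204.

0.0020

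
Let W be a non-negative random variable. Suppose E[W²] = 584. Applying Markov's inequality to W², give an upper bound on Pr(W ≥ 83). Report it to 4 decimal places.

0.0848

Since W ≥ 0, the event {W ≥ 83} is the same as {W² ≥ 6889}.
Markov's inequality applied to W² gives Pr(W² ≥ 6889) ≤ E[W²]/6889 = 584/6889 = 0.0848.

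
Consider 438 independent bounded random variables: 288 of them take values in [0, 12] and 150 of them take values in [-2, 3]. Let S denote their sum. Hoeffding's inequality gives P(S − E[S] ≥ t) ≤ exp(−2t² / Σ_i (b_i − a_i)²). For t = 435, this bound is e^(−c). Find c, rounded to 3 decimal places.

8.369

Σ(b_i − a_i)² = 288·12² + 150·5² = 45222.
c = 2t² / 45222 = 2·435² / 45222 = 8.3687.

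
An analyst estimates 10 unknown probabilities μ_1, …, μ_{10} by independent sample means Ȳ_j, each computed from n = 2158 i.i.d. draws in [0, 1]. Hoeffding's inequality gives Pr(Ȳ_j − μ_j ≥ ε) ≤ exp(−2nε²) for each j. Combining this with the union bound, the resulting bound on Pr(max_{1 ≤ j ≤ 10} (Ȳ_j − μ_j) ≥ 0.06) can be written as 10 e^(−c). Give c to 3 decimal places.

Union bound over the 10 events: Pr(max_{1 ≤ j ≤ 10} (Ȳ_j − μ_j) ≥ 0.06) ≤ 10·exp(−2nε²) = 10 exp(−2·2158·0.06²).
So c = 2·2158·0.06² = 15.5376.

15.538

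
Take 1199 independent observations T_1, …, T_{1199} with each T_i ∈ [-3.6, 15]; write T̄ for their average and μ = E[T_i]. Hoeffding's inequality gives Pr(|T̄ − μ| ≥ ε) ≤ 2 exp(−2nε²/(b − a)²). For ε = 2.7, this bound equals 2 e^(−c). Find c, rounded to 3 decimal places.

50.530

c = 2nε²/(b − a)² = 2·1199·2.7² / 18.6² = 50.5302.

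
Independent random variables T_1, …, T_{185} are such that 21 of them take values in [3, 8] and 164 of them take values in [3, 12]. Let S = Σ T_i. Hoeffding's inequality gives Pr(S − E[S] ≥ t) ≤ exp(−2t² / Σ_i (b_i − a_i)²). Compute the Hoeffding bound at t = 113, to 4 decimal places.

0.1573

Σ(b_i − a_i)² = 21·5² + 164·9² = 13809.
Exponent = 2·113² / 13809 = 1.84937.
Bound = exp(−1.84937) = 0.15734.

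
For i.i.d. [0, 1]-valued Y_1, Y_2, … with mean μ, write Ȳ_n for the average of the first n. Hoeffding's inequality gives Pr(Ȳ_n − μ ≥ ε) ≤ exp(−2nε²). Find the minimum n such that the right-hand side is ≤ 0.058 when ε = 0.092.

169

Require exp(−2nε²) ≤ 0.058, i.e. 2nε² ≥ ln(1/0.058) = 2.847312.
So n ≥ 2.847312 / (2·0.092²) = 168.201.
The smallest integer n is 169.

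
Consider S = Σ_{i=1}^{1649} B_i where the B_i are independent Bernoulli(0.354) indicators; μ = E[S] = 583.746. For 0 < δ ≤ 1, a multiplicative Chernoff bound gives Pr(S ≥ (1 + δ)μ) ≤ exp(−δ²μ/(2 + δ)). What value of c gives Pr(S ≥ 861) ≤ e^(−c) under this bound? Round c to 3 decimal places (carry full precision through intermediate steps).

53.206

Write 861 = (1 + δ)μ, so δ = 861/583.746 − 1 = 0.4749566…
Then the exponent is δ²μ/(2 + δ) = (861 − μ)² / (μ·(2 + δ)) = 53.206432.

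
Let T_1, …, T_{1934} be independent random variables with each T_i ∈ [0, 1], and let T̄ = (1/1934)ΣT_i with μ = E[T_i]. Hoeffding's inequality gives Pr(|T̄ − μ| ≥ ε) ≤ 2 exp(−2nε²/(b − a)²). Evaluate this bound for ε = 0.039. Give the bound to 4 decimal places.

0.0056

Exponent: 2nε²/(b − a)² = 2·1934·0.039² / 1² = 5.88323.
Bound = 2·exp(−5.88323) = 0.00557.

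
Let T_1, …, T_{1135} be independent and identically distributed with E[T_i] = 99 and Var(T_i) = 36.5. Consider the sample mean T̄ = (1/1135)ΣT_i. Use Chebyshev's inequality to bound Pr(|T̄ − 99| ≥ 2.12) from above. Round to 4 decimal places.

0.0072

Var(T̄) = Var(T_i)/n = 36.5/1135 = 0.032159.
Chebyshev: Pr(|T̄ − 99| ≥ 2.12) ≤ Var(T̄)/(2.12)² = 36.5/(1135·2.12²) = 0.0072.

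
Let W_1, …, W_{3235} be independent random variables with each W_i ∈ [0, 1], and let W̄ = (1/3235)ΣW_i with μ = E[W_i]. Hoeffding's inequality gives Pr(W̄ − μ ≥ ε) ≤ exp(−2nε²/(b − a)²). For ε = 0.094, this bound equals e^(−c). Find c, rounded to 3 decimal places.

c = 2nε²/(b − a)² = 2·3235·0.094² / 1² = 57.1689.

57.169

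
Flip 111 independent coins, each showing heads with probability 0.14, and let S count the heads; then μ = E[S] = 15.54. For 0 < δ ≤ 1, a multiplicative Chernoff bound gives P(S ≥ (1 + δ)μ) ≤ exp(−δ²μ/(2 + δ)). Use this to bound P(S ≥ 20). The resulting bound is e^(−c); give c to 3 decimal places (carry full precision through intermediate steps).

Write 20 = (1 + δ)μ, so δ = 20/15.54 − 1 = 0.2870013…
Then the exponent is δ²μ/(2 + δ) = (20 − μ)² / (μ·(2 + δ)) = 0.559696.

0.560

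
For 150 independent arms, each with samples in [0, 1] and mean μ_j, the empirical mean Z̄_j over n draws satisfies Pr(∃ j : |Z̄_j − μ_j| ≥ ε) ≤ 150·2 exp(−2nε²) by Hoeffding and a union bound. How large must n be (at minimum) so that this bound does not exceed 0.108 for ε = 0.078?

652

Need 2·150·exp(−2nε²) ≤ 0.108, i.e. exp(−2nε²) ≤ 0.108/300.
So 2nε² ≥ ln(300/0.108) = 7.929407.
Hence n ≥ 7.929407/(2·0.078²) = 651.661.
The smallest integer n is 652.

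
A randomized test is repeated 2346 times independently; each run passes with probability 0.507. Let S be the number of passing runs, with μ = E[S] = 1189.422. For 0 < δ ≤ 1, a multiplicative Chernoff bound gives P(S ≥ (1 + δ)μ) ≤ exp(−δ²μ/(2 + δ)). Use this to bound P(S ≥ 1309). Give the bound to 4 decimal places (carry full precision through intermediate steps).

0.0033

Write 1309 = (1 + δ)μ, so δ = 1309/1189.422 − 1 = 0.1005345…
Then the exponent is δ²μ/(2 + δ) = (1309 − μ)² / (μ·(2 + δ)) = 5.723172.
Bound = exp(−5.723172) = 0.00327.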